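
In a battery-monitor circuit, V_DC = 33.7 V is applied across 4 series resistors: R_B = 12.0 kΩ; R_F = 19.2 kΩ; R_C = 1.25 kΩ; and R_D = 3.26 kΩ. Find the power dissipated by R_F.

P ≈ 17.1 mW

ΣR = 35.71 kΩ → I = 33.7/35.71 = 0.9437 mA.
V(R_F) = I·R = 18.12 V; P = V·I = 18.12 × 0.9437 = 17.10 mW.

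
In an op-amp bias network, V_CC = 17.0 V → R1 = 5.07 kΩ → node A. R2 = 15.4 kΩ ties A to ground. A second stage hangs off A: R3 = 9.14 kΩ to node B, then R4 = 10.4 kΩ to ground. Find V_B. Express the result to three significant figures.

The second stage (R3 + R4 = 19.54 kΩ) loads node A in parallel with R2.
Effective lower resistance at A: R2 ‖ 19.54 = 8.612 kΩ.
First divider: V_A = V_CC · 8.612/(5.07 + 8.612) = 10.70 V.
Then the unloaded second divider: V_B = V_A × R4/(R3+R4) = 10.70 × 0.5322 = 5.695 V.

V_B ≈ 5.70 V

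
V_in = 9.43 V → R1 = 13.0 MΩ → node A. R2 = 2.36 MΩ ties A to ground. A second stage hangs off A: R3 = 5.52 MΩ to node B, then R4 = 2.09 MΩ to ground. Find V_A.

V_A ≈ 1.15 V

Looking into the second stage from A: R3 + R4 = 7.610 MΩ appears in parallel with R2.
R2 ‖ (R3+R4) = 1.801 MΩ.
V_A = 9.43 × 1.801/(13.0 + 1.801) = 1.148 V.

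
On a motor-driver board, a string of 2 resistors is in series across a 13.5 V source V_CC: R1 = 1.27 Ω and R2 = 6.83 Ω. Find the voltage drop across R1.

V ≈ 2.12 V

ΣR = 1.27 + 6.83 = 8.100 Ω.
By the voltage-divider rule, V = 13.5 × 1.270/8.100 = 2.117 V.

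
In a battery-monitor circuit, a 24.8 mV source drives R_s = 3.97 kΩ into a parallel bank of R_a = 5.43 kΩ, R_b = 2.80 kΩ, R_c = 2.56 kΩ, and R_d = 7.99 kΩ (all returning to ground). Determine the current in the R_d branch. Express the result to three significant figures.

Combine the parallel branches: R_p = (1/5.43 + 1/2.80 + 1/2.56 + 1/7.99)⁻¹ = 0.9460 kΩ.
V_A by voltage divider: V_A = 24.8 × 0.9460/(3.97 + 0.9460) = 4.772 mV.
I(R_d) = V_A / R_d = 4.772/7.99 = 0.5973 µA.

I ≈ 0.597 µA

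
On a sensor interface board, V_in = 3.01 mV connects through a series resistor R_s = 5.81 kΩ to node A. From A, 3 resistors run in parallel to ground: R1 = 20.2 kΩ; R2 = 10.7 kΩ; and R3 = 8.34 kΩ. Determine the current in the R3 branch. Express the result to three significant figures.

I ≈ 0.143 µA

Equivalent of the parallel group: R_p = 3.804 kΩ.
V_A = 3.01 × 3.804/9.614 = 1.191 mV.
I(R3) = V_A / R3 = 1.191/8.34 = 0.1428 µA.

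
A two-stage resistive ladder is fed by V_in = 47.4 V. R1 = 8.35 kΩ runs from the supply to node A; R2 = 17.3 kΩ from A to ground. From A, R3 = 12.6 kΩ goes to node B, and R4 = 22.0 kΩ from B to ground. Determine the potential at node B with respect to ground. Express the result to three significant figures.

Node A sees R2 in parallel with the series input of stage 2, R3 + R4 = 34.60 kΩ.
Effective lower resistance at A: R2 ‖ 34.60 = 11.53 kΩ.
First divider: V_A = V_in · 11.53/(8.35 + 11.53) = 27.49 V.
V_B = V_A × 0.6358 = 17.48 V.

V_B ≈ 17.5 V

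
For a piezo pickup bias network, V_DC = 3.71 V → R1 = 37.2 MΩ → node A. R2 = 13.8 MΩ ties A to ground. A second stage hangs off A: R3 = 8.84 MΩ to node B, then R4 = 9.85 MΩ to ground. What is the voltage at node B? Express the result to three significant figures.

V_B ≈ 0.344 V

Looking into the second stage from A: R3 + R4 = 18.69 MΩ appears in parallel with R2.
R2 ‖ (R3+R4) = 7.939 MΩ.
V_A = 3.71 × 7.939/(37.2 + 7.939) = 0.6525 V.
Stage 2 is unloaded, so V_B = V_A · R4/(R3+R4) = 0.6525 × 9.85/18.69 = 0.3439 V.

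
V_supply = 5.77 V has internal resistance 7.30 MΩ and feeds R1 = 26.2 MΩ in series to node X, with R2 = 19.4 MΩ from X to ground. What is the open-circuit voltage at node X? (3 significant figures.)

V_th ≈ 2.12 V

R1' = 7.30 + 26.2 = 33.50 MΩ (source resistance + R1).
With X open, the divider is unloaded: V_th = 5.77 × 19.4/52.90 = 2.116 V.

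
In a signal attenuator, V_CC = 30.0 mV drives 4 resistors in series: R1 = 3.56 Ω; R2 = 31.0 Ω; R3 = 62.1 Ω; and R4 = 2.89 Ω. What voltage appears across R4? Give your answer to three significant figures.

Series total: ΣR = 3.56 + 31.0 + 62.1 + 2.89 = 99.55 Ω.
V = V_CC · R/ΣR = 30.0 × 0.02903 = 0.8709 mV.

V ≈ 0.871 mV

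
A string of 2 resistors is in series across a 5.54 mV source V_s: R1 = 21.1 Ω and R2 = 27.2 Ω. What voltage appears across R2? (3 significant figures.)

ΣR = 21.1 + 27.2 = 48.30 Ω.
V = V_s · R/ΣR = 5.54 × 0.5631 = 3.120 mV.

V ≈ 3.12 mV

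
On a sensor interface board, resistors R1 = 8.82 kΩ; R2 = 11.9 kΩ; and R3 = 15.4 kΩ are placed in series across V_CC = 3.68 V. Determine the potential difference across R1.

V ≈ 0.899 V

Total series resistance ΣR = 8.82 + 11.9 + 15.4 = 36.12 kΩ.
By the voltage-divider rule, V = 3.68 × 8.820/36.12 = 0.8986 V.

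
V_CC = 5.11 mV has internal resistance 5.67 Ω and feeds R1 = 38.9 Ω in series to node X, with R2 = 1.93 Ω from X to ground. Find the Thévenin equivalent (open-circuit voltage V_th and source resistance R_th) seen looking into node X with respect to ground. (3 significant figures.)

V_th ≈ 0.212 mV, R_th ≈ 1.85 Ω

R1' = 5.67 + 38.9 = 44.57 Ω (source resistance + R1).
V_th is the unloaded tap voltage: V_CC · R2/(R1'+R2) = 5.11 × 0.04151 = 0.2121 mV.
With V_CC suppressed (replaced by a short), R_th = R1' ‖ R2 = (44.57 × 1.93)/(44.57 + 1.93) = 1.850 Ω.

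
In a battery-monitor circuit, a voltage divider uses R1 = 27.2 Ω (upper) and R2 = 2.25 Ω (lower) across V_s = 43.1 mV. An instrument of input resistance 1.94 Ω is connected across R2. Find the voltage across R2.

V_out ≈ 1.59 mV

The load sits in parallel with R2, giving an effective lower resistance R2' = R2·R_L/(R2+R_L) = 1.042 Ω.
Then V_out = V_s · R2'/(R1 + R2') = 43.1 × 1.042/28.24 = 1.590 mV.
(Unloaded it would be 3.29 mV; the load pulls it down.)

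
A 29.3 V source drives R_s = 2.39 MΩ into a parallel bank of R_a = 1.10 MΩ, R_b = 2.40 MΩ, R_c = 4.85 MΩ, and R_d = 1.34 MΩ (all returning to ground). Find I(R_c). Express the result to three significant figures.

Parallel bank: R_p = 1/(1/1.10 + 1/2.40 + 1/4.85 + 1/1.34) = 0.4389 MΩ.
V_A = 29.3 × 0.4389/2.829 = 4.546 V.
I(R_c) = V_A / R_c = 4.546/4.85 = 0.9374 µA.

I ≈ 0.937 µA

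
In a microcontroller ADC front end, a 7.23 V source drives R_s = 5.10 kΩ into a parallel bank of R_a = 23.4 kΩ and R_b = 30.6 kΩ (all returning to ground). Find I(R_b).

Equivalent of the parallel group: R_p = 13.26 kΩ.
V_A = 7.23 × 13.26/18.36 = 5.222 V.
Branch current I = V_A/R_b = 5.222/30.6 = 0.1706 mA.
(Equivalently: I_total = 0.3938 mA, then current-divider fraction G_k/ΣG = 0.4333.)

I ≈ 0.171 mA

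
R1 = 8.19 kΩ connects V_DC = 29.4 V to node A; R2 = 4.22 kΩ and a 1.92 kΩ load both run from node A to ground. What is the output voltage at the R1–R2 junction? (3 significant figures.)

V_out ≈ 4.08 V

The load sits in parallel with R2, giving an effective lower resistance R2' = R2·R_L/(R2+R_L) = 1.320 kΩ.
Then V_out = V_DC · R2'/(R1 + R2') = 29.4 × 1.320/9.510 = 4.080 V.
(Unloaded it would be 10.0 V; the load pulls it down.)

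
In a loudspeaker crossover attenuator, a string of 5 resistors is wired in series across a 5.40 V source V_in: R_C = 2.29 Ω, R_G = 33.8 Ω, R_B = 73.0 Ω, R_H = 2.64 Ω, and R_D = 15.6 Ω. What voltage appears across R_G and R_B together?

V ≈ 4.53 V

Total series resistance ΣR = 2.29 + 33.8 + 73.0 + 2.64 + 15.6 = 127.3 Ω.
R_{R_G..R_B} = 33.8 + 73.0 = 106.8 Ω.
Voltage divider: V = V_in · (106.8 / 127.3) = 5.40 × 0.8388 = 4.529 V.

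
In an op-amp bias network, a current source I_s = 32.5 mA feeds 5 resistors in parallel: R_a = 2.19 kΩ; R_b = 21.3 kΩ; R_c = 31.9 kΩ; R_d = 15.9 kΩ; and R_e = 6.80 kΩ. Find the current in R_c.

I ≈ 1.37 mA

ΣG = 1/2.19 + 1/21.3 + 1/31.9 + 1/15.9 + 1/6.80 = 0.7449.
By the current-divider rule, I = I_s · G_k/ΣG = 32.5 × 0.04209 = 1.368 mA.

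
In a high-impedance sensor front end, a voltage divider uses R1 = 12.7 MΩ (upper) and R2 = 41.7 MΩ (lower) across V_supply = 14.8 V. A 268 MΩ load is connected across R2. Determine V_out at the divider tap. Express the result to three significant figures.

The load sits in parallel with R2, giving an effective lower resistance R2' = R2·R_L/(R2+R_L) = 36.09 MΩ.
Voltage divider with the loaded lower leg: V_out = 14.8 × 36.09/(12.7 + 36.09) = 14.8 × 0.7397 = 10.95 V.

V_out ≈ 10.9 V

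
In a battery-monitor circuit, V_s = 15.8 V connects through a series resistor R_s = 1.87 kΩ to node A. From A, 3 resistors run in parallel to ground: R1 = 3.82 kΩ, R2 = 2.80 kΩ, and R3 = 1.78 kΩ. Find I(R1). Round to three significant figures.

Combine the parallel branches: R_p = (1/3.82 + 1/2.80 + 1/1.78)⁻¹ = 0.8469 kΩ.
Node voltage V_A = V_s · R_p/(R_s + R_p) = 15.8 × 0.3117 = 4.925 V.
Branch current I = V_A/R1 = 4.925/3.82 = 1.289 mA.

I ≈ 1.29 mA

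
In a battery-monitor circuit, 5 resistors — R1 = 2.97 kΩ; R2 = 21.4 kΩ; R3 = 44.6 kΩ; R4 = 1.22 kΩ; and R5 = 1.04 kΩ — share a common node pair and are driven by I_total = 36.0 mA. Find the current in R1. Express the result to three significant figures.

I ≈ 5.54 mA

Total conductance ΣG = 1/2.97 + 1/21.4 + 1/44.6 + 1/1.22 + 1/1.04 = 2.187 (units of 1/kΩ).
Current divider: I(R1) = I_total · G_k/ΣG = 36.0 × (0.3367/2.187) = 36.0 × 0.1540 = 5.542 mA.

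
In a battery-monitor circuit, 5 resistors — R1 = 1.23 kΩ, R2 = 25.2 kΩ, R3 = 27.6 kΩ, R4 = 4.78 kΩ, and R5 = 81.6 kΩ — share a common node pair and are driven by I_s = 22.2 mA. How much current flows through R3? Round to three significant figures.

I ≈ 0.724 mA

Conductances: ΣG = 1/1.23 + 1/25.2 + 1/27.6 + 1/4.78 + 1/81.6 = 1.110 (1/kΩ).
R3 takes the fraction G_k/ΣG = 0.03623/1.110 = 0.03263, so I = 22.2 × 0.03263 = 0.7244 mA.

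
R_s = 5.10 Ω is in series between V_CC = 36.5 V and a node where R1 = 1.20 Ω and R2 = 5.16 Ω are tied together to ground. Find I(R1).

I ≈ 4.88 A

Equivalent of the parallel group: R_p = 0.9736 Ω.
V_A = 36.5 × 0.9736/6.074 = 5.851 V.
Branch current I = V_A/R1 = 5.851/1.20 = 4.876 A.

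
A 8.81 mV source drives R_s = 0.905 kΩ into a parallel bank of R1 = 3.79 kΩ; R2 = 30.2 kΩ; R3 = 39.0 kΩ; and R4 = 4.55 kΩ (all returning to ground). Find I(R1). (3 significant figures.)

I ≈ 1.56 µA

Parallel bank: R_p = 1/(1/3.79 + 1/30.2 + 1/39.0 + 1/4.55) = 1.844 kΩ.
V_A = 8.81 × 1.844/2.749 = 5.909 mV.
I(R1) = V_A / R1 = 5.909/3.79 = 1.559 µA.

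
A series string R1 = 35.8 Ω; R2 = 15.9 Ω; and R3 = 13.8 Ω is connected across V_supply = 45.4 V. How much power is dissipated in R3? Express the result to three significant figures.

P ≈ 6.63 W

Series current I = V_supply/ΣR = 45.4/65.50 = 0.6931 A.
P = I²R = 0.4804 × 13.8 = 6.630 W.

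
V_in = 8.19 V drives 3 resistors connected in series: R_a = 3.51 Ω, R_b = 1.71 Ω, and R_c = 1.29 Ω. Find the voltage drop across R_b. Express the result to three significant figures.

Total series resistance ΣR = 3.51 + 1.71 + 1.29 = 6.510 Ω.
By the voltage-divider rule, V = 8.19 × 1.710/6.510 = 2.151 V.

V ≈ 2.15 V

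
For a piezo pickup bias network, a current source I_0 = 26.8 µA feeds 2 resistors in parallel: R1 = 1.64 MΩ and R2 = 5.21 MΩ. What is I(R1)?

I ≈ 20.4 µA

Two-branch current divider: I_k = I_0 · R_other/(R_1 + R_2).
So I = 26.8 × 5.21/6.850 = 20.38 µA.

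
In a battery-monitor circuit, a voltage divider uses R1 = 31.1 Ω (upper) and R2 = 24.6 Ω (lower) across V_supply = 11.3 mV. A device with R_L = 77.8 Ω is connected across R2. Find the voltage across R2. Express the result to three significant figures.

V_out ≈ 4.24 mV

First combine the lower leg with the load: R2 ‖ R_L = 18.69 Ω.
Now apply the divider: V_out = 11.3 × 0.3754 = 4.242 mV.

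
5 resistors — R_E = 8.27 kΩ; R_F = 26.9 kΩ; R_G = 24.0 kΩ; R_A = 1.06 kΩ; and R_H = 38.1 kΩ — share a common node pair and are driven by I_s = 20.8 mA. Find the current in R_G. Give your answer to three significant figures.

I ≈ 0.741 mA

ΣG = 1/8.27 + 1/26.9 + 1/24.0 + 1/1.06 + 1/38.1 = 1.169.
By the current-divider rule, I = I_s · G_k/ΣG = 20.8 × 0.03563 = 0.7411 mA.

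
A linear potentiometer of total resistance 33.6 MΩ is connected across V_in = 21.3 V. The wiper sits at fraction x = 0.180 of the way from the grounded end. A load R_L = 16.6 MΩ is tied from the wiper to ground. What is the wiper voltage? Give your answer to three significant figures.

Lower segment x·R_p = 6.048 MΩ; upper segment (1−x)·R_p = 27.55 MΩ.
R_L loads the lower segment: effective lower R = 4.433 MΩ.
Then V_out = V_in · 4.433/(27.55 + 4.433) = 2.952 V.
(Unloaded: V_out = x·V_in = 3.83 V.)

V_out ≈ 2.95 V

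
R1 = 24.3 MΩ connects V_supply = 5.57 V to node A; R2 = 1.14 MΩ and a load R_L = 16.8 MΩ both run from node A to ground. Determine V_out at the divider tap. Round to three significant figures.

The load sits in parallel with R2, giving an effective lower resistance R2' = R2·R_L/(R2+R_L) = 1.068 MΩ.
Then V_out = V_supply · R2'/(R1 + R2') = 5.57 × 1.068/25.37 = 0.2344 V.

V_out ≈ 0.234 V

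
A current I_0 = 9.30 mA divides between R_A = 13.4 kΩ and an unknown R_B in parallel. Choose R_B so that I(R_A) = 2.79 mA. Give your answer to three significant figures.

In a two-way split, I_A/I_0 = R_B/(R_A + R_B).
2.79/9.30 = R_B/(R_A + R_B) → R_B = R_A · (0.3000)/(1 − 0.3000) = 13.4 × 0.4286 = 5.743 kΩ.

R_B ≈ 5.74 kΩ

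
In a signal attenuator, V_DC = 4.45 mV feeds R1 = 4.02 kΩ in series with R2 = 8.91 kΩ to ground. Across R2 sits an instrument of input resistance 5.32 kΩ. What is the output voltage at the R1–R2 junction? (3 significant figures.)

First combine the lower leg with the load: R2 ‖ R_L = 3.331 kΩ.
Now apply the divider: V_out = 4.45 × 0.4531 = 2.016 mV.

V_out ≈ 2.02 mV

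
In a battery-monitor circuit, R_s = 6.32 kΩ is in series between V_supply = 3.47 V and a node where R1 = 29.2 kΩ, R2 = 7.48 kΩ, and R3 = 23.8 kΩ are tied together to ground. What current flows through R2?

Combine the parallel branches: R_p = (1/29.2 + 1/7.48 + 1/23.8)⁻¹ = 4.763 kΩ.
V_A = 3.47 × 4.763/11.08 = 1.491 V.
Branch current I = V_A/R2 = 1.491/7.48 = 0.1994 mA.

I ≈ 0.199 mA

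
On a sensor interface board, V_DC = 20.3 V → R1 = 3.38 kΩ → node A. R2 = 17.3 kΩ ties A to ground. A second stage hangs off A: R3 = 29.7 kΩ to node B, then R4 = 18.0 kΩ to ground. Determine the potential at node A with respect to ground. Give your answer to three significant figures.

V_A ≈ 16.0 V

Looking into the second stage from A: R3 + R4 = 47.70 kΩ appears in parallel with R2.
Effective lower resistance at A: R2 ‖ 47.70 = 12.70 kΩ.
First divider: V_A = V_DC · 12.70/(3.38 + 12.70) = 16.03 V.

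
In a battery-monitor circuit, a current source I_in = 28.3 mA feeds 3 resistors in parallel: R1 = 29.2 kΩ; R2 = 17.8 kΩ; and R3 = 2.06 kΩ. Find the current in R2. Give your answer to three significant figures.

I ≈ 2.76 mA

ΣG = 1/29.2 + 1/17.8 + 1/2.06 = 0.5759.
R2 takes the fraction G_k/ΣG = 0.05618/0.5759 = 0.09756, so I = 28.3 × 0.09756 = 2.761 mA.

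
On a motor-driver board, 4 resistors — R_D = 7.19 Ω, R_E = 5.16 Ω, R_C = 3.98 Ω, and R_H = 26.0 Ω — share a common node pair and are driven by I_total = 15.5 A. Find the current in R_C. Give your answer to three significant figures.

ΣG = 1/7.19 + 1/5.16 + 1/3.98 + 1/26.0 = 0.6226.
Current divider: I(R_C) = I_total · G_k/ΣG = 15.5 × (0.2513/0.6226) = 15.5 × 0.4036 = 6.255 A.

I ≈ 6.26 A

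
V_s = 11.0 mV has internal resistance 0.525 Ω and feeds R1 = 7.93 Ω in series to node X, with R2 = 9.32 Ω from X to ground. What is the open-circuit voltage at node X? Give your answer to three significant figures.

V_th ≈ 5.77 mV

R1' = 0.525 + 7.93 = 8.455 Ω (source resistance + R1).
With X open, the divider is unloaded: V_th = 11.0 × 9.32/17.77 = 5.768 mV.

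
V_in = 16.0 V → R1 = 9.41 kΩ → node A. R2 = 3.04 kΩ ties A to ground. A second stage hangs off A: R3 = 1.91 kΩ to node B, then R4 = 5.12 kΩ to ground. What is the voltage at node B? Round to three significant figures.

V_B ≈ 2.14 V

Looking into the second stage from A: R3 + R4 = 7.030 kΩ appears in parallel with R2.
Effective lower resistance at A: R2 ‖ 7.030 = 2.122 kΩ.
First divider: V_A = V_in · 2.122/(9.41 + 2.122) = 2.944 V.
Stage 2 is unloaded, so V_B = V_A · R4/(R3+R4) = 2.944 × 5.12/7.030 = 2.144 V.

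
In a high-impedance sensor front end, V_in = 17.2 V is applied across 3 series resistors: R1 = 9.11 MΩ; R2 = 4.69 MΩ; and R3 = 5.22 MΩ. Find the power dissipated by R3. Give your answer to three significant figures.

P ≈ 4.27 µW

Series current I = V_in/ΣR = 17.2/19.02 = 0.9043 µA.
P(R3) = I²·R3 = (0.9043)² × 5.22 = 4.269 µW.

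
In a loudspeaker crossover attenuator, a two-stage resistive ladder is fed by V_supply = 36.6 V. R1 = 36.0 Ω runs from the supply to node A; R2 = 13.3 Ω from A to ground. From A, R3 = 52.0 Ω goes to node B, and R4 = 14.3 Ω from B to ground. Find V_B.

Looking into the second stage from A: R3 + R4 = 66.30 Ω appears in parallel with R2.
Effective lower resistance at A: R2 ‖ 66.30 = 11.08 Ω.
So V_A = 36.6 × 0.2353 = 8.612 V.
Stage 2 is unloaded, so V_B = V_A · R4/(R3+R4) = 8.612 × 14.3/66.30 = 1.858 V.

V_B ≈ 1.86 V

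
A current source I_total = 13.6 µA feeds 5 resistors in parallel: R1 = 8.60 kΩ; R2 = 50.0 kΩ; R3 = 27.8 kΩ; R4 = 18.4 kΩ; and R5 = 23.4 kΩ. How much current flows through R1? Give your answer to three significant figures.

Total conductance ΣG = 1/8.60 + 1/50.0 + 1/27.8 + 1/18.4 + 1/23.4 = 0.2693 (units of 1/kΩ).
R1 takes the fraction G_k/ΣG = 0.1163/0.2693 = 0.4317, so I = 13.6 × 0.4317 = 5.872 µA.

I ≈ 5.87 µA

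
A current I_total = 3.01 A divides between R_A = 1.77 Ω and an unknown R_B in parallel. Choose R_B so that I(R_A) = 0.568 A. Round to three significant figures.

R_B ≈ 0.412 Ω

The fraction through R_A equals R_B/(R_A+R_B).
0.568/3.01 = R_B/(R_A + R_B) → R_B = R_A · (0.1887)/(1 − 0.1887) = 1.77 × 0.2326 = 0.4117 Ω.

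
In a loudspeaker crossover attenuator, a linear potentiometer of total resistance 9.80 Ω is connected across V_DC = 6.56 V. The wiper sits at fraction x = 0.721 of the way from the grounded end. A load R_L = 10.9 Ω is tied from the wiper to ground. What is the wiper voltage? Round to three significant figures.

V_out ≈ 4.01 V

Lower segment x·R_p = 7.066 Ω; upper segment (1−x)·R_p = 2.734 Ω.
Lower segment in parallel with the load: 7.066 ‖ 10.9 = 4.287 Ω.
Loaded-divider output: V_out = 6.56 × 0.6106 = 4.005 V.
(Unloaded: V_out = x·V_DC = 4.73 V.)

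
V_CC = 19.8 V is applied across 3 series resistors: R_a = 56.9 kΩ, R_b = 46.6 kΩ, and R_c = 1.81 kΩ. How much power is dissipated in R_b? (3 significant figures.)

P ≈ 1.65 mW

Series current I = V_CC/ΣR = 19.8/105.3 = 0.1880 mA.
V(R_b) = I·R = 8.762 V; P = V·I = 8.762 × 0.1880 = 1.647 mW.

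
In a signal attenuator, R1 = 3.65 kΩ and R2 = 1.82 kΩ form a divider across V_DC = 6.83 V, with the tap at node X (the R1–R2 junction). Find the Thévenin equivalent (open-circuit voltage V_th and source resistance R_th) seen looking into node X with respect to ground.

V_th ≈ 2.27 V, R_th ≈ 1.21 kΩ

With X open, the divider is unloaded: V_th = 6.83 × 1.82/5.470 = 2.273 V.
With V_DC suppressed (replaced by a short), R_th = R1 ‖ R2 = (3.650 × 1.82)/(3.650 + 1.82) = 1.214 kΩ.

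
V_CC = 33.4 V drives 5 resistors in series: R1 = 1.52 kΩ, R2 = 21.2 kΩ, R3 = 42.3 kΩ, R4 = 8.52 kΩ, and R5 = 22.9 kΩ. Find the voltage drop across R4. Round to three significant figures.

Total series resistance ΣR = 1.52 + 21.2 + 42.3 + 8.52 + 22.9 = 96.44 kΩ.
By the voltage-divider rule, V = 33.4 × 8.520/96.44 = 2.951 V.

V ≈ 2.95 V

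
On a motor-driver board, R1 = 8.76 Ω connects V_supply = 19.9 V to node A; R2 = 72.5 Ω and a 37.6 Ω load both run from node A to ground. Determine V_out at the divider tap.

V_out ≈ 14.7 V

The load sits in parallel with R2, giving an effective lower resistance R2' = R2·R_L/(R2+R_L) = 24.76 Ω.
Now apply the divider: V_out = 19.9 × 0.7387 = 14.70 V.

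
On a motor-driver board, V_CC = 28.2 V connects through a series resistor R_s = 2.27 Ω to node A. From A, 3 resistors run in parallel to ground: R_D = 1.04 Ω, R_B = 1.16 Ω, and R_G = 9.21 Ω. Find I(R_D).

I ≈ 5.03 A

Combine the parallel branches: R_p = (1/1.04 + 1/1.16 + 1/9.21)⁻¹ = 0.5175 Ω.
V_A by voltage divider: V_A = 28.2 × 0.5175/(2.27 + 0.5175) = 5.236 V.
Branch current I = V_A/R_D = 5.236/1.04 = 5.034 A.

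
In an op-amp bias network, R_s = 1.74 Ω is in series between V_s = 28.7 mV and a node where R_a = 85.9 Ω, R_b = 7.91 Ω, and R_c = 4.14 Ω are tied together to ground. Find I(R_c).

Combine the parallel branches: R_p = (1/85.9 + 1/7.91 + 1/4.14)⁻¹ = 2.634 Ω.
V_A by voltage divider: V_A = 28.7 × 2.634/(1.74 + 2.634) = 17.28 mV.
Branch current I = V_A/R_c = 17.28/4.14 = 4.175 mA.
(Equivalently: I_total = 6.561 mA, then current-divider fraction G_k/ΣG = 0.6363.)

I ≈ 4.17 mA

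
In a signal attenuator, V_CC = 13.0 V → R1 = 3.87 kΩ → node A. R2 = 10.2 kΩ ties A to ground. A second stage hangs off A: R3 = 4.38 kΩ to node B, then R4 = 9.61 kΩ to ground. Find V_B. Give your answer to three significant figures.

Node A sees R2 in parallel with the series input of stage 2, R3 + R4 = 13.99 kΩ.
R2 ‖ (R3+R4) = 5.899 kΩ.
First divider: V_A = V_CC · 5.899/(3.87 + 5.899) = 7.850 V.
Then the unloaded second divider: V_B = V_A × R4/(R3+R4) = 7.850 × 0.6869 = 5.392 V.

V_B ≈ 5.39 V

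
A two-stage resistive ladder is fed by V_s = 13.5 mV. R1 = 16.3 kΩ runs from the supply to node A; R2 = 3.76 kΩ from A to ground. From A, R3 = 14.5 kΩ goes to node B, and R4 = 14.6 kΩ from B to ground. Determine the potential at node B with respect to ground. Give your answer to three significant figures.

The second stage (R3 + R4 = 29.10 kΩ) loads node A in parallel with R2.
R2 ‖ (R3+R4) = 3.330 kΩ.
First divider: V_A = V_s · 3.330/(16.3 + 3.330) = 2.290 mV.
Stage 2 is unloaded, so V_B = V_A · R4/(R3+R4) = 2.290 × 14.6/29.10 = 1.149 mV.

V_B ≈ 1.15 mV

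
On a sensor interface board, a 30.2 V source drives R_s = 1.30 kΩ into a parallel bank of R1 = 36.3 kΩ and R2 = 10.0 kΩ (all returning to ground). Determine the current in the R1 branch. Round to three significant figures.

Equivalent of the parallel group: R_p = 7.840 kΩ.
V_A = 30.2 × 7.840/9.140 = 25.90 V.
I(R1) = V_A / R1 = 25.90/36.3 = 0.7136 mA.

I ≈ 0.714 mA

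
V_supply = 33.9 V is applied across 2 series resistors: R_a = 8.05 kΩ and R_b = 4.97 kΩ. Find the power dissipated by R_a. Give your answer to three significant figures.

P ≈ 54.6 mW

ΣR = 13.02 kΩ → I = 33.9/13.02 = 2.604 mA.
V(R_a) = I·R = 20.96 V; P = V·I = 20.96 × 2.604 = 54.57 mW.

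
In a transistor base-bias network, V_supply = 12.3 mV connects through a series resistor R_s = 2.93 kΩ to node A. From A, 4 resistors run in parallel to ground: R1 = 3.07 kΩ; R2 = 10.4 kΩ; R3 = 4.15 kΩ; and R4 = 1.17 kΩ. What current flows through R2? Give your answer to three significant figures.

Equivalent of the parallel group: R_p = 0.6590 kΩ.
Node voltage V_A = V_supply · R_p/(R_s + R_p) = 12.3 × 0.1836 = 2.258 mV.
I(R2) = V_A / R2 = 2.258/10.4 = 0.2172 µA.

I ≈ 0.217 µA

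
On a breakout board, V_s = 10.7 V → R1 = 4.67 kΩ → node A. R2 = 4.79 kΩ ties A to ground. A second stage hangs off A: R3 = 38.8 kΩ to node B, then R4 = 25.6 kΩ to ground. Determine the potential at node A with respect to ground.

The second stage (R3 + R4 = 64.40 kΩ) loads node A in parallel with R2.
Effective lower resistance at A: R2 ‖ 64.40 = 4.458 kΩ.
So V_A = 10.7 × 0.4884 = 5.226 V.

V_A ≈ 5.23 V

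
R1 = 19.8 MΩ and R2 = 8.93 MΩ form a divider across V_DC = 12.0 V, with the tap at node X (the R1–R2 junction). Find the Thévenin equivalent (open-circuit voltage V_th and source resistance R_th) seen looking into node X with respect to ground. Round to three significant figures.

Open-circuit (no load on X): V_th = V_DC · R2/(R1 + R2) = 12.0 × 8.93/(19.80 + 8.93) = 3.730 V.
With V_DC suppressed (replaced by a short), R_th = R1 ‖ R2 = (19.80 × 8.93)/(19.80 + 8.93) = 6.154 MΩ.

V_th ≈ 3.73 V, R_th ≈ 6.15 MΩ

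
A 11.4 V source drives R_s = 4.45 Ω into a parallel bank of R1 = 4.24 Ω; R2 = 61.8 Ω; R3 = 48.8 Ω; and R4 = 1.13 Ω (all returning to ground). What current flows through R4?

Parallel bank: R_p = 1/(1/4.24 + 1/61.8 + 1/48.8 + 1/1.13) = 0.8639 Ω.
V_A = 11.4 × 0.8639/5.314 = 1.853 V.
Branch current I = V_A/R4 = 1.853/1.13 = 1.640 A.
(Check via current divider: I_total = 2.145 A; share G_k/ΣG = 0.7646 → same result.)

I ≈ 1.64 A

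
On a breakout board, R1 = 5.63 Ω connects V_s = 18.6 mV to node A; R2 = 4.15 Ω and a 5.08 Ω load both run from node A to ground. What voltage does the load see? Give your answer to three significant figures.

V_out ≈ 5.37 mV

First combine the lower leg with the load: R2 ‖ R_L = 2.284 Ω.
Then V_out = V_s · R2'/(R1 + R2') = 18.6 × 2.284/7.914 = 5.368 mV.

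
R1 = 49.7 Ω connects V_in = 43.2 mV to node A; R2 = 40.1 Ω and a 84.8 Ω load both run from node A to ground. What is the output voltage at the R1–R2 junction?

R2 ‖ R_L = (40.1 × 84.8)/(40.1 + 84.8) = 27.23 Ω.
Then V_out = V_in · R2'/(R1 + R2') = 43.2 × 27.23/76.93 = 15.29 mV.
(Unloaded it would be 19.3 mV; the load pulls it down.)

V_out ≈ 15.3 mV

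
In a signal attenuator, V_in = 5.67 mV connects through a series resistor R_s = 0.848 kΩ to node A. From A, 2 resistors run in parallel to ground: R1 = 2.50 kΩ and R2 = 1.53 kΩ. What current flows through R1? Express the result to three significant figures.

Equivalent of the parallel group: R_p = 0.9491 kΩ.
Node voltage V_A = V_in · R_p/(R_s + R_p) = 5.67 × 0.5281 = 2.995 mV.
I(R1) = V_A / R1 = 2.995/2.50 = 1.198 µA.
(Check via current divider: I_total = 3.155 µA; share G_k/ΣG = 0.3797 → same result.)

I ≈ 1.20 µA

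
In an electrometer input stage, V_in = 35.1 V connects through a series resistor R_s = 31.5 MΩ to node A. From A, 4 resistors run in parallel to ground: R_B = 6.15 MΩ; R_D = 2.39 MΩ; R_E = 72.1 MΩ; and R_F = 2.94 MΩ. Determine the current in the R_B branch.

Combine the parallel branches: R_p = (1/6.15 + 1/2.39 + 1/72.1 + 1/2.94)⁻¹ = 1.069 MΩ.
Node voltage V_A = V_in · R_p/(R_s + R_p) = 35.1 × 0.03284 = 1.153 V.
Branch current I = V_A/R_B = 1.153/6.15 = 0.1874 µA.
(Check via current divider: I_total = 1.078 µA; share G_k/ΣG = 0.1739 → same result.)

I ≈ 0.187 µA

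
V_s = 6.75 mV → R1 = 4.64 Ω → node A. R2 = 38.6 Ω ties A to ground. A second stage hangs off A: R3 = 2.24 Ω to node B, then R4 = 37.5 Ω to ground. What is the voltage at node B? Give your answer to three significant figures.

V_B ≈ 5.15 mV

Node A sees R2 in parallel with the series input of stage 2, R3 + R4 = 39.74 Ω.
Effective lower resistance at A: R2 ‖ 39.74 = 19.58 Ω.
V_A = 6.75 × 19.58/(4.64 + 19.58) = 5.457 mV.
Stage 2 is unloaded, so V_B = V_A · R4/(R3+R4) = 5.457 × 37.5/39.74 = 5.149 mV.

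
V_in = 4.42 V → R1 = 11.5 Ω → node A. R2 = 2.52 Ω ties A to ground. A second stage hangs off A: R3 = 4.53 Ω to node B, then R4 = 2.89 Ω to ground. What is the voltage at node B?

The second stage (R3 + R4 = 7.420 Ω) loads node A in parallel with R2.
R2 ‖ (R3+R4) = 1.881 Ω.
V_A = 4.42 × 1.881/(11.5 + 1.881) = 0.6214 V.
Then the unloaded second divider: V_B = V_A × R4/(R3+R4) = 0.6214 × 0.3895 = 0.2420 V.

V_B ≈ 0.242 V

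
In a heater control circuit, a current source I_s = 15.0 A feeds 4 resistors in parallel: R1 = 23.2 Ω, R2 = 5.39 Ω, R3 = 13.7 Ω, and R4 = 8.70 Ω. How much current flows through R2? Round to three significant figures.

ΣG = 1/23.2 + 1/5.39 + 1/13.7 + 1/8.70 = 0.4166.
By the current-divider rule, I = I_s · G_k/ΣG = 15.0 × 0.4454 = 6.681 A.

I ≈ 6.68 A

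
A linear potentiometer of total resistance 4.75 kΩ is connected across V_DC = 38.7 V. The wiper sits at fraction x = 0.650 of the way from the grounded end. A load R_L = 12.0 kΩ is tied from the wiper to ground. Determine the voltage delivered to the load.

V_out ≈ 23.1 V

Lower segment x·R_p = 3.087 kΩ; upper segment (1−x)·R_p = 1.662 kΩ.
Lower segment in parallel with the load: 3.087 ‖ 12.0 = 2.456 kΩ.
Then V_out = V_DC · 2.456/(1.662 + 2.456) = 23.08 V.
(Unloaded: V_out = x·V_DC = 25.2 V.)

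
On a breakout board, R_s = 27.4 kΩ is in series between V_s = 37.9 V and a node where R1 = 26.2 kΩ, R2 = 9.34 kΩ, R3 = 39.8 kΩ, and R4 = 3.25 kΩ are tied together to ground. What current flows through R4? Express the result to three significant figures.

Parallel bank: R_p = 1/(1/26.2 + 1/9.34 + 1/39.8 + 1/3.25) = 2.092 kΩ.
Node voltage V_A = V_s · R_p/(R_s + R_p) = 37.9 × 0.07093 = 2.688 V.
Branch current I = V_A/R4 = 2.688/3.25 = 0.8271 mA.

I ≈ 0.827 mA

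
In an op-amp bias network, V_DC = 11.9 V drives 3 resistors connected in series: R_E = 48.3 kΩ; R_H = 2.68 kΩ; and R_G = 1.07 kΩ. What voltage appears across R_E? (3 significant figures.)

Total series resistance ΣR = 48.3 + 2.68 + 1.07 = 52.05 kΩ.
Voltage divider: V = V_DC · (48.30 / 52.05) = 11.9 × 0.9280 = 11.04 V.

V ≈ 11.0 V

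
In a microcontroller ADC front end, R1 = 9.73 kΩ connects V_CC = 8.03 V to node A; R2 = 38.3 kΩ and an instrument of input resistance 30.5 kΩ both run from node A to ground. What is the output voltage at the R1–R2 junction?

V_out ≈ 5.10 V

First combine the lower leg with the load: R2 ‖ R_L = 16.98 kΩ.
Now apply the divider: V_out = 8.03 × 0.6357 = 5.105 V.
(Unloaded it would be 6.40 V; the load pulls it down.)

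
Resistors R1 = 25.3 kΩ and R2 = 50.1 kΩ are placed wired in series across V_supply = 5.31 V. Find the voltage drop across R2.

Series total: ΣR = 25.3 + 50.1 = 75.40 kΩ.
V = V_supply · R/ΣR = 5.31 × 0.6645 = 3.528 V.

V ≈ 3.53 V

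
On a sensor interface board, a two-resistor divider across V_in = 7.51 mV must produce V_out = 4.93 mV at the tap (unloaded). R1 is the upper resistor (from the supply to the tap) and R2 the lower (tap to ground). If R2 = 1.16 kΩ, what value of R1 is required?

The divider ratio is R2/(R1+R2) = 4.93/7.51 = 0.6565.
So R1 = R2 · (V_in/V_out − 1) = 1.16 × (7.51/4.93 − 1) = 1.16 × 0.5233 = 0.6071 kΩ.

R1 ≈ 0.607 kΩ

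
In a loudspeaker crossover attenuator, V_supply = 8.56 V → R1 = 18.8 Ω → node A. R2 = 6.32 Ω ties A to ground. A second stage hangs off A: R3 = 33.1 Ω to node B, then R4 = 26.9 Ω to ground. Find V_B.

Looking into the second stage from A: R3 + R4 = 60.00 Ω appears in parallel with R2.
R2 ‖ (R3+R4) = 5.718 Ω.
V_A = 8.56 × 5.718/(18.8 + 5.718) = 1.996 V.
V_B = V_A × 0.4483 = 0.8950 V.

V_B ≈ 0.895 V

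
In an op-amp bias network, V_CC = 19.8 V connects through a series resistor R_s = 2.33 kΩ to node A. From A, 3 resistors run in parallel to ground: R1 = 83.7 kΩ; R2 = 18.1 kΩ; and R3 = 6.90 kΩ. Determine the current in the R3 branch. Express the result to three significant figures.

Combine the parallel branches: R_p = (1/83.7 + 1/18.1 + 1/6.90)⁻¹ = 4.714 kΩ.
V_A by voltage divider: V_A = 19.8 × 4.714/(2.33 + 4.714) = 13.25 V.
I(R3) = V_A / R3 = 13.25/6.90 = 1.920 mA.

I ≈ 1.92 mA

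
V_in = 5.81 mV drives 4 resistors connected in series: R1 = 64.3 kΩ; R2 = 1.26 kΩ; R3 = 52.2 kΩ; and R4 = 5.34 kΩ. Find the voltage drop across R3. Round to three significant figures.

ΣR = 64.3 + 1.26 + 52.2 + 5.34 = 123.1 kΩ.
Voltage divider: V = V_in · (52.20 / 123.1) = 5.81 × 0.4240 = 2.464 mV.

V ≈ 2.46 mV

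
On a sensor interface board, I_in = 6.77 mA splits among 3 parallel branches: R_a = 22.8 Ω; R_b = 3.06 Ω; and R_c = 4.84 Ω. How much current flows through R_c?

Total conductance ΣG = 1/22.8 + 1/3.06 + 1/4.84 = 0.5773 (units of 1/Ω).
R_c takes the fraction G_k/ΣG = 0.2066/0.5773 = 0.3579, so I = 6.77 × 0.3579 = 2.423 mA.

I ≈ 2.42 mA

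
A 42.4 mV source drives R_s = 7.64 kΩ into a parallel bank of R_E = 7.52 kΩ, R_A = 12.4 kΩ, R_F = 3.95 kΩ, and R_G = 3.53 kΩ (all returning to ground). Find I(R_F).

I ≈ 1.59 µA

Combine the parallel branches: R_p = (1/7.52 + 1/12.4 + 1/3.95 + 1/3.53)⁻¹ = 1.333 kΩ.
V_A by voltage divider: V_A = 42.4 × 1.333/(7.64 + 1.333) = 6.300 mV.
Branch current I = V_A/R_F = 6.300/3.95 = 1.595 µA.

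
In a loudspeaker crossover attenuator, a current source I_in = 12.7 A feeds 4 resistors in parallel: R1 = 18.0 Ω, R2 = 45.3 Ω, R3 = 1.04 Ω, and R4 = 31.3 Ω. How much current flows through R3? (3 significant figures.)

I ≈ 11.4 A

Total conductance ΣG = 1/18.0 + 1/45.3 + 1/1.04 + 1/31.3 = 1.071 (units of 1/Ω).
By the current-divider rule, I = I_in · G_k/ΣG = 12.7 × 0.8977 = 11.40 A.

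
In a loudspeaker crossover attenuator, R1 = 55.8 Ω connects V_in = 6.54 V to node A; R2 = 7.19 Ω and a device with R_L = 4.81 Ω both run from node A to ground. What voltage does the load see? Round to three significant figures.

R2 ‖ R_L = (7.19 × 4.81)/(7.19 + 4.81) = 2.882 Ω.
Voltage divider with the loaded lower leg: V_out = 6.54 × 2.882/(55.8 + 2.882) = 6.54 × 0.04911 = 0.3212 V.
(Unloaded it would be 0.747 V; the load pulls it down.)

V_out ≈ 0.321 V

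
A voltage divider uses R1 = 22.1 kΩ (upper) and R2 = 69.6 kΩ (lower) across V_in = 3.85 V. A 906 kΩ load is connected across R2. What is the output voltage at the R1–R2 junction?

R2 ‖ R_L = (69.6 × 906)/(69.6 + 906) = 64.63 kΩ.
Then V_out = V_in · R2'/(R1 + R2') = 3.85 × 64.63/86.73 = 2.869 V.
(Unloaded it would be 2.92 V; the load pulls it down.)

V_out ≈ 2.87 V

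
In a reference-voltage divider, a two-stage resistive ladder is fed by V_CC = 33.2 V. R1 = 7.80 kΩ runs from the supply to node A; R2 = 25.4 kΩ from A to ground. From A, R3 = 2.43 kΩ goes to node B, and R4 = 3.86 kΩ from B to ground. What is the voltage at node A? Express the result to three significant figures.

Node A sees R2 in parallel with the series input of stage 2, R3 + R4 = 6.290 kΩ.
R2 ‖ (R3+R4) = 5.042 kΩ.
First divider: V_A = V_CC · 5.042/(7.80 + 5.042) = 13.03 V.

V_A ≈ 13.0 V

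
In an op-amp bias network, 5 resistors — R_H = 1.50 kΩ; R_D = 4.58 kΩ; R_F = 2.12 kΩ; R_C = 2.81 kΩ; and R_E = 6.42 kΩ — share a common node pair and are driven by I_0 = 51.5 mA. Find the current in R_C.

I ≈ 9.81 mA

ΣG = 1/1.50 + 1/4.58 + 1/2.12 + 1/2.81 + 1/6.42 = 1.868.
Current divider: I(R_C) = I_0 · G_k/ΣG = 51.5 × (0.3559/1.868) = 51.5 × 0.1905 = 9.809 mA.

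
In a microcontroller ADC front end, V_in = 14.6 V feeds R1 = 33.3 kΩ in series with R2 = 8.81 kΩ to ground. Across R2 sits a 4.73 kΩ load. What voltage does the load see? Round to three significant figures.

V_out ≈ 1.24 V

R2 ‖ R_L = (8.81 × 4.73)/(8.81 + 4.73) = 3.078 kΩ.
Voltage divider with the loaded lower leg: V_out = 14.6 × 3.078/(33.3 + 3.078) = 14.6 × 0.08460 = 1.235 V.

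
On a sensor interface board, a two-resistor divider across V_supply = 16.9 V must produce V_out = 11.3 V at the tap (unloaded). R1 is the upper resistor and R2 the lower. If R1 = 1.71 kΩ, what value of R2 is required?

R2 ≈ 3.45 kΩ

Required fraction k = V_out/V_supply = 0.6686.
Rearranging, R2 = R1·k/(1−k) = 1.71 × 2.018 = 3.451 kΩ.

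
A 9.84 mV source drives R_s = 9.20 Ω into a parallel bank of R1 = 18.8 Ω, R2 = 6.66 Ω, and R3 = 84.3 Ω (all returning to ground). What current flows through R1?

I ≈ 0.176 mA

Combine the parallel branches: R_p = (1/18.8 + 1/6.66 + 1/84.3)⁻¹ = 4.647 Ω.
V_A by voltage divider: V_A = 9.84 × 4.647/(9.20 + 4.647) = 3.302 mV.
I(R1) = V_A / R1 = 3.302/18.8 = 0.1756 mA.
(Check via current divider: I_total = 0.7106 mA; share G_k/ΣG = 0.2472 → same result.)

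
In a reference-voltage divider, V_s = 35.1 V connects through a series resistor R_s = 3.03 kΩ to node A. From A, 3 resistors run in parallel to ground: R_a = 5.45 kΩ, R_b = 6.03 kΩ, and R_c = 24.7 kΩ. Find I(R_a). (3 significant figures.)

I ≈ 2.95 mA

Equivalent of the parallel group: R_p = 2.565 kΩ.
Node voltage V_A = V_s · R_p/(R_s + R_p) = 35.1 × 0.4585 = 16.09 V.
Branch current I = V_A/R_a = 16.09/5.45 = 2.953 mA.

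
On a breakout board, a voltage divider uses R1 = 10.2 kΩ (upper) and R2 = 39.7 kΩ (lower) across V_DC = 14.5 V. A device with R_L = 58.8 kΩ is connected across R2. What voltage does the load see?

First combine the lower leg with the load: R2 ‖ R_L = 23.70 kΩ.
Then V_out = V_DC · R2'/(R1 + R2') = 14.5 × 23.70/33.90 = 10.14 V.
(Unloaded it would be 11.5 V; the load pulls it down.)

V_out ≈ 10.1 V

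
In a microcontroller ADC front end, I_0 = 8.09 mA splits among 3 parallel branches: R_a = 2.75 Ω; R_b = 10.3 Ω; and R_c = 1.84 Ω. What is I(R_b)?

I ≈ 0.782 mA

Total conductance ΣG = 1/2.75 + 1/10.3 + 1/1.84 = 1.004 (units of 1/Ω).
R_b takes the fraction G_k/ΣG = 0.09709/1.004 = 0.09668, so I = 8.09 × 0.09668 = 0.7822 mA.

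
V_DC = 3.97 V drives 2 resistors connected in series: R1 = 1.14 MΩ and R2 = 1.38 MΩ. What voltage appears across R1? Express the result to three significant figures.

V ≈ 1.80 V

Series total: ΣR = 1.14 + 1.38 = 2.520 MΩ.
Voltage divider: V = V_DC · (1.140 / 2.520) = 3.97 × 0.4524 = 1.796 V.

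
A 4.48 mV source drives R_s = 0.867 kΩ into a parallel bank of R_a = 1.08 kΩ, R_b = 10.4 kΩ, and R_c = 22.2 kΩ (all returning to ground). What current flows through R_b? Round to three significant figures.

Combine the parallel branches: R_p = (1/1.08 + 1/10.4 + 1/22.2)⁻¹ = 0.9371 kΩ.
Node voltage V_A = V_supply · R_p/(R_s + R_p) = 4.48 × 0.5194 = 2.327 mV.
Branch current I = V_A/R_b = 2.327/10.4 = 0.2238 µA.

I ≈ 0.224 µA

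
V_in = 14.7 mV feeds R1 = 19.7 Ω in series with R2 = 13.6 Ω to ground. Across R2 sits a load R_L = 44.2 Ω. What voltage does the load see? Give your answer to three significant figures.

V_out ≈ 5.08 mV

R2 ‖ R_L = (13.6 × 44.2)/(13.6 + 44.2) = 10.40 Ω.
Voltage divider with the loaded lower leg: V_out = 14.7 × 10.40/(19.7 + 10.40) = 14.7 × 0.3455 = 5.079 mV.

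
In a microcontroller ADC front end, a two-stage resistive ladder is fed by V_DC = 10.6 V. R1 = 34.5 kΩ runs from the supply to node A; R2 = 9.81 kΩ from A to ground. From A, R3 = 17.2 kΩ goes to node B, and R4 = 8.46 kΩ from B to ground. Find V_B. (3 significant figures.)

V_B ≈ 0.596 V

The second stage (R3 + R4 = 25.66 kΩ) loads node A in parallel with R2.
R2 ‖ (R3+R4) = 7.097 kΩ.
First divider: V_A = V_DC · 7.097/(34.5 + 7.097) = 1.808 V.
Stage 2 is unloaded, so V_B = V_A · R4/(R3+R4) = 1.808 × 8.46/25.66 = 0.5962 V.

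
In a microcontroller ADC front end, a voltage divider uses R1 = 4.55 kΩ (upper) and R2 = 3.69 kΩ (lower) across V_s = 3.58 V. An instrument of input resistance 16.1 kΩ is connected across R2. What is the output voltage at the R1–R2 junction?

R2 ‖ R_L = (3.69 × 16.1)/(3.69 + 16.1) = 3.002 kΩ.
Then V_out = V_s · R2'/(R1 + R2') = 3.58 × 3.002/7.552 = 1.423 V.
(Unloaded it would be 1.60 V; the load pulls it down.)

V_out ≈ 1.42 V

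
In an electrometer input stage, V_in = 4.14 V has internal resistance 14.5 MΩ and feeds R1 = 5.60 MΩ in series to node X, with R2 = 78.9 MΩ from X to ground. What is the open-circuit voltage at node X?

R1' = 14.5 + 5.60 = 20.10 MΩ (source resistance + R1).
Open-circuit (no load on X): V_th = V_in · R2/(R1' + R2) = 4.14 × 78.9/(20.10 + 78.9) = 3.299 V.

V_th ≈ 3.30 V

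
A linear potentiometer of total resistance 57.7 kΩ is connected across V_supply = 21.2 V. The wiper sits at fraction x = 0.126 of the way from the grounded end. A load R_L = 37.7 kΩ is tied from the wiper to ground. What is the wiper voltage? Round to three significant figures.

Lower segment x·R_p = 7.270 kΩ; upper segment (1−x)·R_p = 50.43 kΩ.
(x·R_p) ‖ R_L = 6.095 kΩ.
Then V_out = V_supply · 6.095/(50.43 + 6.095) = 2.286 V.

V_out ≈ 2.29 V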